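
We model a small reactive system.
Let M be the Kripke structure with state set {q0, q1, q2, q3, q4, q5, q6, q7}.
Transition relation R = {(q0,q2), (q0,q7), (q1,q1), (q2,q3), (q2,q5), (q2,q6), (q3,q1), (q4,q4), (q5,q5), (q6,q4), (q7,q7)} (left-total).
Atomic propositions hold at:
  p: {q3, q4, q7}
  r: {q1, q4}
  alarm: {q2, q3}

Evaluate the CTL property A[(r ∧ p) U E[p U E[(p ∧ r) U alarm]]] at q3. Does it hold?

Yes

Sat(r ∧ p) = {q4}
Sat(p ∧ r) = {q4}
E[(p ∧ r) U alarm]: least fixpoint, start Z0 = Sat(alarm) = {q2, q3}, add states in Sat(p ∧ r) with some successor in Z. Already a fixed point.
Sat(E[(p ∧ r) U alarm]) = {q2, q3}
E[p U E[(p ∧ r) U alarm]]: least fixpoint, start Z0 = Sat(E[(p ∧ r) U alarm]) = {q2, q3}, add states in Sat(p) with some successor in Z. Already a fixed point.
Sat(E[p U E[(p ∧ r) U alarm]]) = {q2, q3}
A[(r ∧ p) U E[p U E[(p ∧ r) U alarm]]]: least fixpoint, start Z0 = Sat(E[p U E[(p ∧ r) U alarm]]) = {q2, q3}, add states in Sat(r ∧ p) with every successor in Z. Already a fixed point.
Sat(A[(r ∧ p) U E[p U E[(p ∧ r) U alarm]]]) = {q2, q3}
q3 ∈ Sat(A[(r ∧ p) U E[p U E[(p ∧ r) U alarm]]]) = {q2, q3}, so the formula holds at q3.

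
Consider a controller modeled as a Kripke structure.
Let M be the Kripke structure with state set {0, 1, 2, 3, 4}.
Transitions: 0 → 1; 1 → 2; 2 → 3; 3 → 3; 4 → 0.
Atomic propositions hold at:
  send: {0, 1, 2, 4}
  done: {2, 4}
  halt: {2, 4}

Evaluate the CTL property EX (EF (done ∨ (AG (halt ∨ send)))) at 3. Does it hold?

No

Sat(halt ∨ send) = {0, 1, 2, 4}
AG (halt ∨ send): greatest fixpoint, start Z0 = {0, 1, 2, 4}, keep only states in Sat with every successor in Z. Z1 = {0, 1, 4}; Z2 = {0, 4}; Z3 = {4}; Z4 = ∅; fixed.
Sat(AG (halt ∨ send)) = ∅
Sat(done ∨ (AG (halt ∨ send))) = {2, 4}
EF (done ∨ (AG (halt ∨ send))): least fixpoint, start Z0 = {2, 4}, add states with some successor in Z. Z1 = {1, 2, 4}; Z2 = {0, 1, 2, 4}; fixed.
Sat(EF (done ∨ (AG (halt ∨ send)))) = {0, 1, 2, 4}
Sat(EX (EF (done ∨ (AG (halt ∨ send))))) = {s : some successor in {0, 1, 2, 4}} = {0, 1, 4}
3 ∉ Sat(EX (EF (done ∨ (AG (halt ∨ send))))) = {0, 1, 4}, so the formula does not hold at 3.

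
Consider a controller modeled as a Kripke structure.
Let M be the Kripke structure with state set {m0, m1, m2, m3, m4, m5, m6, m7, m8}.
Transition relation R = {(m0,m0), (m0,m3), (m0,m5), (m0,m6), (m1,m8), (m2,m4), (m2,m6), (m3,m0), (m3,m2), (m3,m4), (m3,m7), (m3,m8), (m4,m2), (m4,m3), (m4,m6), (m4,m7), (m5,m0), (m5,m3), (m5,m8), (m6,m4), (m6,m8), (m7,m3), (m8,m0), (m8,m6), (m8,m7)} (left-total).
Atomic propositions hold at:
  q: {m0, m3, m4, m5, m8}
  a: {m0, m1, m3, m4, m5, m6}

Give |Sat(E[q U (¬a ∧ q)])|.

Sat(¬a) = {m2, m7, m8}
Sat(¬a ∧ q) = {m8}
E[q U (¬a ∧ q)]: least fixpoint, start Z0 = Sat((¬a ∧ q)) = {m8}, add states in Sat(q) with some successor in Z. Z1 = {m3, m5, m8}; Z2 = {m0, m3, m4, m5, m8}; fixed.
Sat(E[q U (¬a ∧ q)]) = {m0, m3, m4, m5, m8}
|Sat(E[q U (¬a ∧ q)])| = |{m0, m3, m4, m5, m8}| = 5.

5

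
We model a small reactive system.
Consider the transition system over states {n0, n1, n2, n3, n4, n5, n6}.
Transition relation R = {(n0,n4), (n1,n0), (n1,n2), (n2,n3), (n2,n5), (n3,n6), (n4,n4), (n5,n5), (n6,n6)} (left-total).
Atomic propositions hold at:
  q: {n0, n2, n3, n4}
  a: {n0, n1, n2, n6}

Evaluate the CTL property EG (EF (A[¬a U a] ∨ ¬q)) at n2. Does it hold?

Sat(¬a) = {n3, n4, n5}
A[¬a U a]: least fixpoint, start Z0 = Sat(a) = {n0, n1, n2, n6}, add states in Sat(¬a) with every successor in Z. Z1 = {n0, n1, n2, n3, n6}; fixed.
Sat(A[¬a U a]) = {n0, n1, n2, n3, n6}
Sat(¬q) = {n1, n5, n6}
Sat(A[¬a U a] ∨ ¬q) = {n0, n1, n2, n3, n5, n6}
EF (A[¬a U a] ∨ ¬q): least fixpoint, start Z0 = {n0, n1, n2, n3, n5, n6}, add states with some successor in Z. Already a fixed point.
Sat(EF (A[¬a U a] ∨ ¬q)) = {n0, n1, n2, n3, n5, n6}
EG (EF (A[¬a U a] ∨ ¬q)): greatest fixpoint, start Z0 = {n0, n1, n2, n3, n5, n6}, keep only states in Sat with some successor in Z. Z1 = {n1, n2, n3, n5, n6}; fixed.
Sat(EG (EF (A[¬a U a] ∨ ¬q))) = {n1, n2, n3, n5, n6}
n2 ∈ Sat(EG (EF (A[¬a U a] ∨ ¬q))) = {n1, n2, n3, n5, n6}, so the formula holds at n2.

Yes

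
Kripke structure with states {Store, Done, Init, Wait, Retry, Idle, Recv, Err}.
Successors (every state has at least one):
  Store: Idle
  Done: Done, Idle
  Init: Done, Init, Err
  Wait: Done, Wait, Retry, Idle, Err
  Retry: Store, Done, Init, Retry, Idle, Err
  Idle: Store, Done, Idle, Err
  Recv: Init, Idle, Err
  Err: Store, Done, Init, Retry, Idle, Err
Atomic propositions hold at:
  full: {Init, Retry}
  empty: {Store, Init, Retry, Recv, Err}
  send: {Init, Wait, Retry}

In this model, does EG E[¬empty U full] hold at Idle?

Sat(¬empty) = {Done, Wait, Idle}
E[¬empty U full]: least fixpoint, start Z0 = Sat(full) = {Init, Retry}, add states in Sat(¬empty) with some successor in Z. Z1 = {Init, Wait, Retry}; fixed.
Sat(E[¬empty U full]) = {Init, Wait, Retry}
EG E[¬empty U full]: greatest fixpoint, start Z0 = {Init, Wait, Retry}, keep only states in Sat with some successor in Z. Already a fixed point.
Sat(EG E[¬empty U full]) = {Init, Wait, Retry}
Idle ∉ Sat(EG E[¬empty U full]) = {Init, Wait, Retry}, so the formula does not hold at Idle.

No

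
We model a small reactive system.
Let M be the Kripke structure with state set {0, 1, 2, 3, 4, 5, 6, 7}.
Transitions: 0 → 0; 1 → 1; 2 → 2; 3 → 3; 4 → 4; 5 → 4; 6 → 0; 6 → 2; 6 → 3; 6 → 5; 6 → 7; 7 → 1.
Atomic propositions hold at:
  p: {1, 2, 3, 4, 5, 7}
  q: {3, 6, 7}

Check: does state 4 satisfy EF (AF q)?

No

AF q: least fixpoint, start Z0 = {3, 6, 7}, add states with every successor in Z. Already a fixed point.
Sat(AF q) = {3, 6, 7}
EF (AF q): least fixpoint, start Z0 = {3, 6, 7}, add states with some successor in Z. Already a fixed point.
Sat(EF (AF q)) = {3, 6, 7}
4 ∉ Sat(EF (AF q)) = {3, 6, 7}, so the formula does not hold at 4.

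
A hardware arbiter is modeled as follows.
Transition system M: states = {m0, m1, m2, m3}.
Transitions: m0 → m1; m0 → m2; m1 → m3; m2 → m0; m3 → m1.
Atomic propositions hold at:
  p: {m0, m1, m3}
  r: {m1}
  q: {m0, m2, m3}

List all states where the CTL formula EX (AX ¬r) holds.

Sat(¬r) = {m0, m2, m3}
Sat(AX ¬r) = {s : every successor in {m0, m2, m3}} = {m1, m2}
Sat(EX (AX ¬r)) = {s : some successor in {m1, m2}} = {m0, m3}

{m0, m3}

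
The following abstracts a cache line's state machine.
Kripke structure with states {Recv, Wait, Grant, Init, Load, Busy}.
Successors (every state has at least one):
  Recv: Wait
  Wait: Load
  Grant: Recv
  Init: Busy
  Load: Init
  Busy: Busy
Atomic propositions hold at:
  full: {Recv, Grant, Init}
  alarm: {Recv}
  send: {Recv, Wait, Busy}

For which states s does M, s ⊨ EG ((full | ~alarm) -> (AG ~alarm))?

Sat(~alarm) = {Wait, Grant, Init, Load, Busy}
Sat(full | ~alarm) = {Recv, Wait, Grant, Init, Load, Busy}
AG ~alarm: greatest fixpoint, start Z0 = {Wait, Grant, Init, Load, Busy}, keep only states in Sat with every successor in Z. Z1 = {Wait, Init, Load, Busy}; fixed.
Sat(AG ~alarm) = {Wait, Init, Load, Busy}
Sat((full | ~alarm) -> (AG ~alarm)) = {Wait, Init, Load, Busy}
EG ((full | ~alarm) -> (AG ~alarm)): greatest fixpoint, start Z0 = {Wait, Init, Load, Busy}, keep only states in Sat with some successor in Z. Already a fixed point.
Sat(EG ((full | ~alarm) -> (AG ~alarm))) = {Wait, Init, Load, Busy}

{Wait, Init, Load, Busy}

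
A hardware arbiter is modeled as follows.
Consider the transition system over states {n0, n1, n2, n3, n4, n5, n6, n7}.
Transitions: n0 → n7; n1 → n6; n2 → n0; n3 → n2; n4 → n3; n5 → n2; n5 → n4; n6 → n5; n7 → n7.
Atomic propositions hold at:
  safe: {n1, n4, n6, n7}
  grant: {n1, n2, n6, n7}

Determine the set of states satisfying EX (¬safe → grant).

Sat(¬safe) = {n0, n2, n3, n5}
Sat(¬safe → grant) = {n1, n2, n4, n6, n7}
Sat(EX (¬safe → grant)) = {s : some successor in {n1, n2, n4, n6, n7}} = {n0, n1, n3, n5, n7}

{n0, n1, n3, n5, n7}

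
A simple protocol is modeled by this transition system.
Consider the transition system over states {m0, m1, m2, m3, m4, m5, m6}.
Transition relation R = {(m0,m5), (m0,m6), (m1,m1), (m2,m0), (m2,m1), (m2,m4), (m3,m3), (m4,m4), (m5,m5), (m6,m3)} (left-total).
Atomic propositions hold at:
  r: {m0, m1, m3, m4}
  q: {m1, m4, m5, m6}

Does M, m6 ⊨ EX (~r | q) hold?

Sat(~r) = {m2, m5, m6}
Sat(~r | q) = {m1, m2, m4, m5, m6}
Sat(EX (~r | q)) = {s : some successor in {m1, m2, m4, m5, m6}} = {m0, m1, m2, m4, m5}
m6 ∉ Sat(EX (~r | q)) = {m0, m1, m2, m4, m5}, so the formula does not hold at m6.

No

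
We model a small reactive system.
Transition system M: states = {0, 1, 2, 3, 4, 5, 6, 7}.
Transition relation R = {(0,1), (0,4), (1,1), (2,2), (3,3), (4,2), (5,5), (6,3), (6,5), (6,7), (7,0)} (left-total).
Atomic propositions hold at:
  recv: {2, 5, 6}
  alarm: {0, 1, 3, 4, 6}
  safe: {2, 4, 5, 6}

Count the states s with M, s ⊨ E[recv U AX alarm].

5

Sat(AX alarm) = {s : every successor in {0, 1, 3, 4, 6}} = {0, 1, 3, 7}
E[recv U AX alarm]: least fixpoint, start Z0 = Sat(AX alarm) = {0, 1, 3, 7}, add states in Sat(recv) with some successor in Z. Z1 = {0, 1, 3, 6, 7}; fixed.
Sat(E[recv U AX alarm]) = {0, 1, 3, 6, 7}
|Sat(E[recv U AX alarm])| = |{0, 1, 3, 6, 7}| = 5.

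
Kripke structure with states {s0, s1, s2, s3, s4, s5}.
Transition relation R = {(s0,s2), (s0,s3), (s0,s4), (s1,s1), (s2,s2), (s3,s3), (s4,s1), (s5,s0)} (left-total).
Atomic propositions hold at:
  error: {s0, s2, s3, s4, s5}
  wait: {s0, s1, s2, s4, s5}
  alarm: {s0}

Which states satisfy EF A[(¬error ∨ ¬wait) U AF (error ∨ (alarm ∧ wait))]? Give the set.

{s0, s2, s3, s4, s5}

Sat(¬error) = {s1}
Sat(¬wait) = {s3}
Sat(¬error ∨ ¬wait) = {s1, s3}
Sat(alarm ∧ wait) = {s0}
Sat(error ∨ (alarm ∧ wait)) = {s0, s2, s3, s4, s5}
AF (error ∨ (alarm ∧ wait)): least fixpoint, start Z0 = {s0, s2, s3, s4, s5}, add states with every successor in Z. Already a fixed point.
Sat(AF (error ∨ (alarm ∧ wait))) = {s0, s2, s3, s4, s5}
A[(¬error ∨ ¬wait) U AF (error ∨ (alarm ∧ wait))]: least fixpoint, start Z0 = Sat(AF (error ∨ (alarm ∧ wait))) = {s0, s2, s3, s4, s5}, add states in Sat(¬error ∨ ¬wait) with every successor in Z. Already a fixed point.
Sat(A[(¬error ∨ ¬wait) U AF (error ∨ (alarm ∧ wait))]) = {s0, s2, s3, s4, s5}
EF A[(¬error ∨ ¬wait) U AF (error ∨ (alarm ∧ wait))]: least fixpoint, start Z0 = {s0, s2, s3, s4, s5}, add states with some successor in Z. Already a fixed point.
Sat(EF A[(¬error ∨ ¬wait) U AF (error ∨ (alarm ∧ wait))]) = {s0, s2, s3, s4, s5}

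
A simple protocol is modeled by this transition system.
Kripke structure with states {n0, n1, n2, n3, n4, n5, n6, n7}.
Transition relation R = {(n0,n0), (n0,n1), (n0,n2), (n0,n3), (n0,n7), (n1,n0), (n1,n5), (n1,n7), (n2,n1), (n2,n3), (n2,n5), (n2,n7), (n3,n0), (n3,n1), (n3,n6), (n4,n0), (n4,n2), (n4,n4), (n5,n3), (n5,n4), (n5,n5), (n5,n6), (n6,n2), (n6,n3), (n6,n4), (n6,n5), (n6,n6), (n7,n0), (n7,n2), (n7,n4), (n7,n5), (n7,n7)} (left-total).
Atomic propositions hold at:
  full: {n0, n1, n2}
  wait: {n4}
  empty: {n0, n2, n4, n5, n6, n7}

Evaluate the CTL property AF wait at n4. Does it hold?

AF wait: least fixpoint, start Z0 = {n4}, add states with every successor in Z. Already a fixed point.
Sat(AF wait) = {n4}
n4 ∈ Sat(AF wait) = {n4}, so the formula holds at n4.

Yes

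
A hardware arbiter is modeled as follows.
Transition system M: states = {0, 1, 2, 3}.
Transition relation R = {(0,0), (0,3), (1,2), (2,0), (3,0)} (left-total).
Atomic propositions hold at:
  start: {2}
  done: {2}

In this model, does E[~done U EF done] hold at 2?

Yes

Sat(~done) = {0, 1, 3}
EF done: least fixpoint, start Z0 = {2}, add states with some successor in Z. Z1 = {1, 2}; fixed.
Sat(EF done) = {1, 2}
E[~done U EF done]: least fixpoint, start Z0 = Sat(EF done) = {1, 2}, add states in Sat(~done) with some successor in Z. Already a fixed point.
Sat(E[~done U EF done]) = {1, 2}
2 ∈ Sat(E[~done U EF done]) = {1, 2}, so the formula holds at 2.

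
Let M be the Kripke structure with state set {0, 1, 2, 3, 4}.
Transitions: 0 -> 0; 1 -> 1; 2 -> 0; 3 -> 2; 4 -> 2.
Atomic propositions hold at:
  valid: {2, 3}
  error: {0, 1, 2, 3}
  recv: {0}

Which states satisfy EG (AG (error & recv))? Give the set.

Sat(error & recv) = {0}
AG (error & recv): greatest fixpoint, start Z0 = {0}, keep only states in Sat with every successor in Z. Already a fixed point.
Sat(AG (error & recv)) = {0}
EG (AG (error & recv)): greatest fixpoint, start Z0 = {0}, keep only states in Sat with some successor in Z. Already a fixed point.
Sat(EG (AG (error & recv))) = {0}

{0}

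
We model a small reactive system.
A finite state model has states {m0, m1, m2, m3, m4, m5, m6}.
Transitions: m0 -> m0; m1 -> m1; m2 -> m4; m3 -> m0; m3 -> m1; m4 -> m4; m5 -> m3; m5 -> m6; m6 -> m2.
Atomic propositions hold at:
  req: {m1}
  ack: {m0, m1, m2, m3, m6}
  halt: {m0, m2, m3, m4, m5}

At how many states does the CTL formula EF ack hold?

6

EF ack: least fixpoint, start Z0 = {m0, m1, m2, m3, m6}, add states with some successor in Z. Z1 = {m0, m1, m2, m3, m5, m6}; fixed.
Sat(EF ack) = {m0, m1, m2, m3, m5, m6}
|Sat(EF ack)| = |{m0, m1, m2, m3, m5, m6}| = 6.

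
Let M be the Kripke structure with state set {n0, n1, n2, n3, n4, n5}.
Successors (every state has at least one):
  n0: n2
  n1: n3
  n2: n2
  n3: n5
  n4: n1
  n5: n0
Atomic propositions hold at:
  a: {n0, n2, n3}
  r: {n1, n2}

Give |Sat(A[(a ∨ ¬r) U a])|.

Sat(¬r) = {n0, n3, n4, n5}
Sat(a ∨ ¬r) = {n0, n2, n3, n4, n5}
A[(a ∨ ¬r) U a]: least fixpoint, start Z0 = Sat(a) = {n0, n2, n3}, add states in Sat(a ∨ ¬r) with every successor in Z. Z1 = {n0, n2, n3, n5}; fixed.
Sat(A[(a ∨ ¬r) U a]) = {n0, n2, n3, n5}
|Sat(A[(a ∨ ¬r) U a])| = |{n0, n2, n3, n5}| = 4.

4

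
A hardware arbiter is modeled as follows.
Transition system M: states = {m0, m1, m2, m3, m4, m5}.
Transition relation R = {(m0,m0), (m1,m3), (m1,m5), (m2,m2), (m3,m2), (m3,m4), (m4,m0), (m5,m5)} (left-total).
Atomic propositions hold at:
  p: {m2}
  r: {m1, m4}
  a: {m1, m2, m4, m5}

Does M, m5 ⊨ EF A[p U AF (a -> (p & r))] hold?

No

Sat(p & r) = ∅
Sat(a -> (p & r)) = {m0, m3}
AF (a -> (p & r)): least fixpoint, start Z0 = {m0, m3}, add states with every successor in Z. Z1 = {m0, m3, m4}; fixed.
Sat(AF (a -> (p & r))) = {m0, m3, m4}
A[p U AF (a -> (p & r))]: least fixpoint, start Z0 = Sat(AF (a -> (p & r))) = {m0, m3, m4}, add states in Sat(p) with every successor in Z. Already a fixed point.
Sat(A[p U AF (a -> (p & r))]) = {m0, m3, m4}
EF A[p U AF (a -> (p & r))]: least fixpoint, start Z0 = {m0, m3, m4}, add states with some successor in Z. Z1 = {m0, m1, m3, m4}; fixed.
Sat(EF A[p U AF (a -> (p & r))]) = {m0, m1, m3, m4}
m5 ∉ Sat(EF A[p U AF (a -> (p & r))]) = {m0, m1, m3, m4}, so the formula does not hold at m5.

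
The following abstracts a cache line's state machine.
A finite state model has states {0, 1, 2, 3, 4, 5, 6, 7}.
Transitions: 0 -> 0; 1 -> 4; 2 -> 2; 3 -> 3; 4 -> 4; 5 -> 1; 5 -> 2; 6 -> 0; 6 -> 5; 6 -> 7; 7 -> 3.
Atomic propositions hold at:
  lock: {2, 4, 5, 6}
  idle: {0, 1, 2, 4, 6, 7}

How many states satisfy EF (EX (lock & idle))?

Sat(lock & idle) = {2, 4, 6}
Sat(EX (lock & idle)) = {s : some successor in {2, 4, 6}} = {1, 2, 4, 5}
EF (EX (lock & idle)): least fixpoint, start Z0 = {1, 2, 4, 5}, add states with some successor in Z. Z1 = {1, 2, 4, 5, 6}; fixed.
Sat(EF (EX (lock & idle))) = {1, 2, 4, 5, 6}
|Sat(EF (EX (lock & idle)))| = |{1, 2, 4, 5, 6}| = 5.

5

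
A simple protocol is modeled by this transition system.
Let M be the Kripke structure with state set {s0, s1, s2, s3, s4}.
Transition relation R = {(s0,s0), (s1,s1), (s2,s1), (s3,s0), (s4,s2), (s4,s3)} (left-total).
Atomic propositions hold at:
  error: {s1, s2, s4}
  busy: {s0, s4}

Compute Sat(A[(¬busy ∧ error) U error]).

Sat(¬busy) = {s1, s2, s3}
Sat(¬busy ∧ error) = {s1, s2}
A[(¬busy ∧ error) U error]: least fixpoint, start Z0 = Sat(error) = {s1, s2, s4}, add states in Sat(¬busy ∧ error) with every successor in Z. Already a fixed point.
Sat(A[(¬busy ∧ error) U error]) = {s1, s2, s4}

{s1, s2, s4}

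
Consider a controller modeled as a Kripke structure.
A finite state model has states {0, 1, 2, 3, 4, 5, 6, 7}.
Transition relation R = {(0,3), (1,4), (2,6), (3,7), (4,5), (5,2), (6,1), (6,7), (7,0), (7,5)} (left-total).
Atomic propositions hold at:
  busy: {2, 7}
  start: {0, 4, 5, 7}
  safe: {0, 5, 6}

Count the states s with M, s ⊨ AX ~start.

3

Sat(~start) = {1, 2, 3, 6}
Sat(AX ~start) = {s : every successor in {1, 2, 3, 6}} = {0, 2, 5}
|Sat(AX ~start)| = |{0, 2, 5}| = 3.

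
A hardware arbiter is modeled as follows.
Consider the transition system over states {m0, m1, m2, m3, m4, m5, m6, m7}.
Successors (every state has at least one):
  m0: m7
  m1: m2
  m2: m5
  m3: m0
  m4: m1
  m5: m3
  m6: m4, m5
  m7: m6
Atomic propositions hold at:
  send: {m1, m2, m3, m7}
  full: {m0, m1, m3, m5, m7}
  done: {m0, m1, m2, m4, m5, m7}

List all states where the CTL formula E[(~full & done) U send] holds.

Sat(~full) = {m2, m4, m6}
Sat(~full & done) = {m2, m4}
E[(~full & done) U send]: least fixpoint, start Z0 = Sat(send) = {m1, m2, m3, m7}, add states in Sat(~full & done) with some successor in Z. Z1 = {m1, m2, m3, m4, m7}; fixed.
Sat(E[(~full & done) U send]) = {m1, m2, m3, m4, m7}

{m1, m2, m3, m4, m7}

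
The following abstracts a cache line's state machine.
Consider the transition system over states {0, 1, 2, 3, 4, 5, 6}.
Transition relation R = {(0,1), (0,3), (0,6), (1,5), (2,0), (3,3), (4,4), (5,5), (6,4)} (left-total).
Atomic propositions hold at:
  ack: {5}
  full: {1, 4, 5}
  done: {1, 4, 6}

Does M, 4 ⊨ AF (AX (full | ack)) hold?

Sat(full | ack) = {1, 4, 5}
Sat(AX (full | ack)) = {s : every successor in {1, 4, 5}} = {1, 4, 5, 6}
AF (AX (full | ack)): least fixpoint, start Z0 = {1, 4, 5, 6}, add states with every successor in Z. Already a fixed point.
Sat(AF (AX (full | ack))) = {1, 4, 5, 6}
4 ∈ Sat(AF (AX (full | ack))) = {1, 4, 5, 6}, so the formula holds at 4.

Yes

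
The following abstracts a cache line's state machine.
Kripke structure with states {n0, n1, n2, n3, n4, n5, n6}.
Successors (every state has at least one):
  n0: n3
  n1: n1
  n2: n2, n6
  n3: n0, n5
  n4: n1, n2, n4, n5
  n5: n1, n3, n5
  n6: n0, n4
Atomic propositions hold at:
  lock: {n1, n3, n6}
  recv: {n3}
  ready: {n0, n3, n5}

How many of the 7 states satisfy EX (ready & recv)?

Sat(ready & recv) = {n3}
Sat(EX (ready & recv)) = {s : some successor in {n3}} = {n0, n5}
|Sat(EX (ready & recv))| = |{n0, n5}| = 2.

2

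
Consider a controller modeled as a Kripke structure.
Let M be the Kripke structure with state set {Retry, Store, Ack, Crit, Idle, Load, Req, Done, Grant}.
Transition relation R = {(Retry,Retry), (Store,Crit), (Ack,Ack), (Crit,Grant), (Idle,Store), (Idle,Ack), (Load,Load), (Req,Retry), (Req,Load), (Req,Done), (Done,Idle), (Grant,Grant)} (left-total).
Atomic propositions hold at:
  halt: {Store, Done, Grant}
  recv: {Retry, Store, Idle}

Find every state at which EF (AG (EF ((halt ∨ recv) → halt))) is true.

{Store, Ack, Crit, Idle, Load, Req, Done, Grant}

Sat(halt ∨ recv) = {Retry, Store, Idle, Done, Grant}
Sat((halt ∨ recv) → halt) = {Store, Ack, Crit, Load, Req, Done, Grant}
EF ((halt ∨ recv) → halt): least fixpoint, start Z0 = {Store, Ack, Crit, Load, Req, Done, Grant}, add states with some successor in Z. Z1 = {Store, Ack, Crit, Idle, Load, Req, Done, Grant}; fixed.
Sat(EF ((halt ∨ recv) → halt)) = {Store, Ack, Crit, Idle, Load, Req, Done, Grant}
AG (EF ((halt ∨ recv) → halt)): greatest fixpoint, start Z0 = {Store, Ack, Crit, Idle, Load, Req, Done, Grant}, keep only states in Sat with every successor in Z. Z1 = {Store, Ack, Crit, Idle, Load, Done, Grant}; fixed.
Sat(AG (EF ((halt ∨ recv) → halt))) = {Store, Ack, Crit, Idle, Load, Done, Grant}
EF (AG (EF ((halt ∨ recv) → halt))): least fixpoint, start Z0 = {Store, Ack, Crit, Idle, Load, Done, Grant}, add states with some successor in Z. Z1 = {Store, Ack, Crit, Idle, Load, Req, Done, Grant}; fixed.
Sat(EF (AG (EF ((halt ∨ recv) → halt)))) = {Store, Ack, Crit, Idle, Load, Req, Done, Grant}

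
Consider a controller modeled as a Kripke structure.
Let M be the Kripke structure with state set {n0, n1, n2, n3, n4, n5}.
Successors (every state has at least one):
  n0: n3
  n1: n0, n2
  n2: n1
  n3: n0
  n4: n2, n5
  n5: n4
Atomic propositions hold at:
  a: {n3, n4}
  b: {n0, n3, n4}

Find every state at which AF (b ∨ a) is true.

{n0, n3, n4, n5}

Sat(b ∨ a) = {n0, n3, n4}
AF (b ∨ a): least fixpoint, start Z0 = {n0, n3, n4}, add states with every successor in Z. Z1 = {n0, n3, n4, n5}; fixed.
Sat(AF (b ∨ a)) = {n0, n3, n4, n5}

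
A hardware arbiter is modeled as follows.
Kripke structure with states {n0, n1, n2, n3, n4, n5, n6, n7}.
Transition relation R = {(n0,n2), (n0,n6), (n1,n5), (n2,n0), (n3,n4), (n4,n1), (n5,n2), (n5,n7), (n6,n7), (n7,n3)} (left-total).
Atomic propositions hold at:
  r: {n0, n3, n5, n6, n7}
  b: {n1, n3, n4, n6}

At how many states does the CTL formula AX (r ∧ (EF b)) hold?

4

EF b: least fixpoint, start Z0 = {n1, n3, n4, n6}, add states with some successor in Z. Z1 = {n0, n1, n3, n4, n6, n7}; Z2 = {n0, n1, n2, n3, n4, n5, n6, n7}; fixed.
Sat(EF b) = {n0, n1, n2, n3, n4, n5, n6, n7}
Sat(r ∧ (EF b)) = {n0, n3, n5, n6, n7}
Sat(AX (r ∧ (EF b))) = {s : every successor in {n0, n3, n5, n6, n7}} = {n1, n2, n6, n7}
|Sat(AX (r ∧ (EF b)))| = |{n1, n2, n6, n7}| = 4.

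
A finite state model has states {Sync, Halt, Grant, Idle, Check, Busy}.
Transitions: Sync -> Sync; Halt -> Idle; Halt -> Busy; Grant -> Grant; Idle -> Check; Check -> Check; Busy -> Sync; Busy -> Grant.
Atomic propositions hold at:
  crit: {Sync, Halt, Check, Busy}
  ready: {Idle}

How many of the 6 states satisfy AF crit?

AF crit: least fixpoint, start Z0 = {Sync, Halt, Check, Busy}, add states with every successor in Z. Z1 = {Sync, Halt, Idle, Check, Busy}; fixed.
Sat(AF crit) = {Sync, Halt, Idle, Check, Busy}
|Sat(AF crit)| = |{Sync, Halt, Idle, Check, Busy}| = 5.

5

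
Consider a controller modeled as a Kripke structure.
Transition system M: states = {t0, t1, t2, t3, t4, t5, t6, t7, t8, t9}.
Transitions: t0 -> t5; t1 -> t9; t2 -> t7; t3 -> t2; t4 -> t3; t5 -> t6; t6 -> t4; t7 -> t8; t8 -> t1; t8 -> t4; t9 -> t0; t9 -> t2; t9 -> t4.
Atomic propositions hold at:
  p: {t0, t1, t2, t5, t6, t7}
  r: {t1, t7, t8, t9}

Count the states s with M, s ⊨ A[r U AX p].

Sat(AX p) = {s : every successor in {t0, t1, t2, t5, t6, t7}} = {t0, t2, t3, t5}
A[r U AX p]: least fixpoint, start Z0 = Sat(AX p) = {t0, t2, t3, t5}, add states in Sat(r) with every successor in Z. Already a fixed point.
Sat(A[r U AX p]) = {t0, t2, t3, t5}
|Sat(A[r U AX p])| = |{t0, t2, t3, t5}| = 4.

4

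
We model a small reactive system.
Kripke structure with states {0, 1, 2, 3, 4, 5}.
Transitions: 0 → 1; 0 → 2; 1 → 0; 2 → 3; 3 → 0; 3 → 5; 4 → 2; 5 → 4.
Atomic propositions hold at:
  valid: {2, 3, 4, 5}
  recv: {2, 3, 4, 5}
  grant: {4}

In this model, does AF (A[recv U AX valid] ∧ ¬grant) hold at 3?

No

Sat(AX valid) = {s : every successor in {2, 3, 4, 5}} = {2, 4, 5}
A[recv U AX valid]: least fixpoint, start Z0 = Sat(AX valid) = {2, 4, 5}, add states in Sat(recv) with every successor in Z. Already a fixed point.
Sat(A[recv U AX valid]) = {2, 4, 5}
Sat(¬grant) = {0, 1, 2, 3, 5}
Sat(A[recv U AX valid] ∧ ¬grant) = {2, 5}
AF (A[recv U AX valid] ∧ ¬grant): least fixpoint, start Z0 = {2, 5}, add states with every successor in Z. Z1 = {2, 4, 5}; fixed.
Sat(AF (A[recv U AX valid] ∧ ¬grant)) = {2, 4, 5}
3 ∉ Sat(AF (A[recv U AX valid] ∧ ¬grant)) = {2, 4, 5}, so the formula does not hold at 3.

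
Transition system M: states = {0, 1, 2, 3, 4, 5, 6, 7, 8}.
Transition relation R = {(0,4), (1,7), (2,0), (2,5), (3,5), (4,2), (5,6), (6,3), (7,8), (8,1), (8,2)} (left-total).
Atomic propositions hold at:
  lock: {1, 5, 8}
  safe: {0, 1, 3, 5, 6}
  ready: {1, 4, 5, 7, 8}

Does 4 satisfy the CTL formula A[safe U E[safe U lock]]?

E[safe U lock]: least fixpoint, start Z0 = Sat(lock) = {1, 5, 8}, add states in Sat(safe) with some successor in Z. Z1 = {1, 3, 5, 8}; Z2 = {1, 3, 5, 6, 8}; fixed.
Sat(E[safe U lock]) = {1, 3, 5, 6, 8}
A[safe U E[safe U lock]]: least fixpoint, start Z0 = Sat(E[safe U lock]) = {1, 3, 5, 6, 8}, add states in Sat(safe) with every successor in Z. Already a fixed point.
Sat(A[safe U E[safe U lock]]) = {1, 3, 5, 6, 8}
4 ∉ Sat(A[safe U E[safe U lock]]) = {1, 3, 5, 6, 8}, so the formula does not hold at 4.

No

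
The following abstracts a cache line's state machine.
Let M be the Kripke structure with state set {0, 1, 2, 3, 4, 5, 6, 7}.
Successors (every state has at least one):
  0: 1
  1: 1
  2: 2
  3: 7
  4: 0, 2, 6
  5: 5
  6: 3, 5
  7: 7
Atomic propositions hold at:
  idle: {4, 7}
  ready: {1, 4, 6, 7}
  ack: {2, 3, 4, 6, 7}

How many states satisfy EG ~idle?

5

Sat(~idle) = {0, 1, 2, 3, 5, 6}
EG ~idle: greatest fixpoint, start Z0 = {0, 1, 2, 3, 5, 6}, keep only states in Sat with some successor in Z. Z1 = {0, 1, 2, 5, 6}; fixed.
Sat(EG ~idle) = {0, 1, 2, 5, 6}
|Sat(EG ~idle)| = |{0, 1, 2, 5, 6}| = 5.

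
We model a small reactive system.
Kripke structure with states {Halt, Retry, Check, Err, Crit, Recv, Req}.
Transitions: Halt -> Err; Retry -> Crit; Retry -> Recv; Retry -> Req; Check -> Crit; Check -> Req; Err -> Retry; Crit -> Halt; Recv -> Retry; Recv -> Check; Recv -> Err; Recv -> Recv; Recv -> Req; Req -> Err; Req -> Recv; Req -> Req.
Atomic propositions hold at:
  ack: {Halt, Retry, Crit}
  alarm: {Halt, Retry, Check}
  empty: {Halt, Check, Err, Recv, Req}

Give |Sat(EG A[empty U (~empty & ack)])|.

4

Sat(~empty) = {Retry, Crit}
Sat(~empty & ack) = {Retry, Crit}
A[empty U (~empty & ack)]: least fixpoint, start Z0 = Sat((~empty & ack)) = {Retry, Crit}, add states in Sat(empty) with every successor in Z. Z1 = {Retry, Err, Crit}; Z2 = {Halt, Retry, Err, Crit}; fixed.
Sat(A[empty U (~empty & ack)]) = {Halt, Retry, Err, Crit}
EG A[empty U (~empty & ack)]: greatest fixpoint, start Z0 = {Halt, Retry, Err, Crit}, keep only states in Sat with some successor in Z. Already a fixed point.
Sat(EG A[empty U (~empty & ack)]) = {Halt, Retry, Err, Crit}
|Sat(EG A[empty U (~empty & ack)])| = |{Halt, Retry, Err, Crit}| = 4.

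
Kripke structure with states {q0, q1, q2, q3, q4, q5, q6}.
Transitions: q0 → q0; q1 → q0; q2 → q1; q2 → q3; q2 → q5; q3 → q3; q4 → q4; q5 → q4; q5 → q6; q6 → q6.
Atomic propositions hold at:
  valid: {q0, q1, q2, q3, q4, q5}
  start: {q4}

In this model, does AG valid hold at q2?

No

AG valid: greatest fixpoint, start Z0 = {q0, q1, q2, q3, q4, q5}, keep only states in Sat with every successor in Z. Z1 = {q0, q1, q2, q3, q4}; Z2 = {q0, q1, q3, q4}; fixed.
Sat(AG valid) = {q0, q1, q3, q4}
q2 ∉ Sat(AG valid) = {q0, q1, q3, q4}, so the formula does not hold at q2.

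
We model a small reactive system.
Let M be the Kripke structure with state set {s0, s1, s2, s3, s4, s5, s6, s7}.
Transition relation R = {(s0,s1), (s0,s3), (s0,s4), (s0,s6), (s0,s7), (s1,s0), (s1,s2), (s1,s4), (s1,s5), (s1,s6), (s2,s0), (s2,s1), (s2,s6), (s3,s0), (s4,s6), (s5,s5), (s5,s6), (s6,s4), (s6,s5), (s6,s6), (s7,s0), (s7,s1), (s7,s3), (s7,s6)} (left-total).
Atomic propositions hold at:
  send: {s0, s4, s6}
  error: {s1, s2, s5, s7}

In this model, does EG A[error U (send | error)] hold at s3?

Sat(send | error) = {s0, s1, s2, s4, s5, s6, s7}
A[error U (send | error)]: least fixpoint, start Z0 = Sat((send | error)) = {s0, s1, s2, s4, s5, s6, s7}, add states in Sat(error) with every successor in Z. Already a fixed point.
Sat(A[error U (send | error)]) = {s0, s1, s2, s4, s5, s6, s7}
EG A[error U (send | error)]: greatest fixpoint, start Z0 = {s0, s1, s2, s4, s5, s6, s7}, keep only states in Sat with some successor in Z. Already a fixed point.
Sat(EG A[error U (send | error)]) = {s0, s1, s2, s4, s5, s6, s7}
s3 ∉ Sat(EG A[error U (send | error)]) = {s0, s1, s2, s4, s5, s6, s7}, so the formula does not hold at s3.

No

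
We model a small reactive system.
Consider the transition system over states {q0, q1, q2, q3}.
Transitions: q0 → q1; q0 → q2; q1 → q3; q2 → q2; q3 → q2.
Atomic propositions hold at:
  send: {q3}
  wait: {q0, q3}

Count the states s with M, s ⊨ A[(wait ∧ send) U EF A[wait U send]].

Sat(wait ∧ send) = {q3}
A[wait U send]: least fixpoint, start Z0 = Sat(send) = {q3}, add states in Sat(wait) with every successor in Z. Already a fixed point.
Sat(A[wait U send]) = {q3}
EF A[wait U send]: least fixpoint, start Z0 = {q3}, add states with some successor in Z. Z1 = {q1, q3}; Z2 = {q0, q1, q3}; fixed.
Sat(EF A[wait U send]) = {q0, q1, q3}
A[(wait ∧ send) U EF A[wait U send]]: least fixpoint, start Z0 = Sat(EF A[wait U send]) = {q0, q1, q3}, add states in Sat(wait ∧ send) with every successor in Z. Already a fixed point.
Sat(A[(wait ∧ send) U EF A[wait U send]]) = {q0, q1, q3}
|Sat(A[(wait ∧ send) U EF A[wait U send]])| = |{q0, q1, q3}| = 3.

3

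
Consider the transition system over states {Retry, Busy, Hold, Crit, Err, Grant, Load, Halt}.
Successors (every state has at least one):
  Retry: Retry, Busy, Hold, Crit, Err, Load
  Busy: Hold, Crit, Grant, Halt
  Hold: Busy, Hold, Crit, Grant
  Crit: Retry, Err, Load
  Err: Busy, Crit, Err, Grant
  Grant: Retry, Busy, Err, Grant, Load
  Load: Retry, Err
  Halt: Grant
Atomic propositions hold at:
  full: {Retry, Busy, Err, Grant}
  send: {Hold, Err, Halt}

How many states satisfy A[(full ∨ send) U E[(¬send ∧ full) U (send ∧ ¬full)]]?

5

Sat(full ∨ send) = {Retry, Busy, Hold, Err, Grant, Halt}
Sat(¬send) = {Retry, Busy, Crit, Grant, Load}
Sat(¬send ∧ full) = {Retry, Busy, Grant}
Sat(¬full) = {Hold, Crit, Load, Halt}
Sat(send ∧ ¬full) = {Hold, Halt}
E[(¬send ∧ full) U (send ∧ ¬full)]: least fixpoint, start Z0 = Sat((send ∧ ¬full)) = {Hold, Halt}, add states in Sat(¬send ∧ full) with some successor in Z. Z1 = {Retry, Busy, Hold, Halt}; Z2 = {Retry, Busy, Hold, Grant, Halt}; fixed.
Sat(E[(¬send ∧ full) U (send ∧ ¬full)]) = {Retry, Busy, Hold, Grant, Halt}
A[(full ∨ send) U E[(¬send ∧ full) U (send ∧ ¬full)]]: least fixpoint, start Z0 = Sat(E[(¬send ∧ full) U (send ∧ ¬full)]) = {Retry, Busy, Hold, Grant, Halt}, add states in Sat(full ∨ send) with every successor in Z. Already a fixed point.
Sat(A[(full ∨ send) U E[(¬send ∧ full) U (send ∧ ¬full)]]) = {Retry, Busy, Hold, Grant, Halt}
|Sat(A[(full ∨ send) U E[(¬send ∧ full) U (send ∧ ¬full)]])| = |{Retry, Busy, Hold, Grant, Halt}| = 5.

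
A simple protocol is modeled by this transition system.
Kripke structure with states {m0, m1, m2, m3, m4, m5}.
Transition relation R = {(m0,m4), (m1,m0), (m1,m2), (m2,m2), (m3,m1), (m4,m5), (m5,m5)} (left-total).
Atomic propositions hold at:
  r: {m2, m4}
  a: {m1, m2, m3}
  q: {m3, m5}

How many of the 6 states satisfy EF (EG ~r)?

5

Sat(~r) = {m0, m1, m3, m5}
EG ~r: greatest fixpoint, start Z0 = {m0, m1, m3, m5}, keep only states in Sat with some successor in Z. Z1 = {m1, m3, m5}; Z2 = {m3, m5}; Z3 = {m5}; fixed.
Sat(EG ~r) = {m5}
EF (EG ~r): least fixpoint, start Z0 = {m5}, add states with some successor in Z. Z1 = {m4, m5}; Z2 = {m0, m4, m5}; Z3 = {m0, m1, m4, m5}; Z4 = {m0, m1, m3, m4, m5}; fixed.
Sat(EF (EG ~r)) = {m0, m1, m3, m4, m5}
|Sat(EF (EG ~r))| = |{m0, m1, m3, m4, m5}| = 5.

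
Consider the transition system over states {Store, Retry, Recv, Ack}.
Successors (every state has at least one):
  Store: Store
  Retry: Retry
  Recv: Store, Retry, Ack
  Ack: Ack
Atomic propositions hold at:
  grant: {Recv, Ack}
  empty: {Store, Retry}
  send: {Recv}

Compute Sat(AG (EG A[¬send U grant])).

{Ack}

Sat(¬send) = {Store, Retry, Ack}
A[¬send U grant]: least fixpoint, start Z0 = Sat(grant) = {Recv, Ack}, add states in Sat(¬send) with every successor in Z. Already a fixed point.
Sat(A[¬send U grant]) = {Recv, Ack}
EG A[¬send U grant]: greatest fixpoint, start Z0 = {Recv, Ack}, keep only states in Sat with some successor in Z. Already a fixed point.
Sat(EG A[¬send U grant]) = {Recv, Ack}
AG (EG A[¬send U grant]): greatest fixpoint, start Z0 = {Recv, Ack}, keep only states in Sat with every successor in Z. Z1 = {Ack}; fixed.
Sat(AG (EG A[¬send U grant])) = {Ack}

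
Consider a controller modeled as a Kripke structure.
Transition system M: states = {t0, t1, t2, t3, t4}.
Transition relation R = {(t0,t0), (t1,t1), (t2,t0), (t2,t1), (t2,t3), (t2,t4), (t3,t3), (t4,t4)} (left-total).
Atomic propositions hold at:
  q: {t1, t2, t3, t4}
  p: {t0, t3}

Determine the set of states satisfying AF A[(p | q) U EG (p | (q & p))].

Sat(p | q) = {t0, t1, t2, t3, t4}
Sat(q & p) = {t3}
Sat(p | (q & p)) = {t0, t3}
EG (p | (q & p)): greatest fixpoint, start Z0 = {t0, t3}, keep only states in Sat with some successor in Z. Already a fixed point.
Sat(EG (p | (q & p))) = {t0, t3}
A[(p | q) U EG (p | (q & p))]: least fixpoint, start Z0 = Sat(EG (p | (q & p))) = {t0, t3}, add states in Sat(p | q) with every successor in Z. Already a fixed point.
Sat(A[(p | q) U EG (p | (q & p))]) = {t0, t3}
AF A[(p | q) U EG (p | (q & p))]: least fixpoint, start Z0 = {t0, t3}, add states with every successor in Z. Already a fixed point.
Sat(AF A[(p | q) U EG (p | (q & p))]) = {t0, t3}

{t0, t3}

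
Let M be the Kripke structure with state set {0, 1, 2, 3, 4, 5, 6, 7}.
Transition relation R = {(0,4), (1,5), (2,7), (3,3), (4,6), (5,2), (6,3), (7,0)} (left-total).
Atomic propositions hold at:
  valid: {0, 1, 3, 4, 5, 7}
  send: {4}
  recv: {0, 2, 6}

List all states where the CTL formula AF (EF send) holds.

EF send: least fixpoint, start Z0 = {4}, add states with some successor in Z. Z1 = {0, 4}; Z2 = {0, 4, 7}; Z3 = {0, 2, 4, 7}; Z4 = {0, 2, 4, 5, 7}; Z5 = {0, 1, 2, 4, 5, 7}; fixed.
Sat(EF send) = {0, 1, 2, 4, 5, 7}
AF (EF send): least fixpoint, start Z0 = {0, 1, 2, 4, 5, 7}, add states with every successor in Z. Already a fixed point.
Sat(AF (EF send)) = {0, 1, 2, 4, 5, 7}

{0, 1, 2, 4, 5, 7}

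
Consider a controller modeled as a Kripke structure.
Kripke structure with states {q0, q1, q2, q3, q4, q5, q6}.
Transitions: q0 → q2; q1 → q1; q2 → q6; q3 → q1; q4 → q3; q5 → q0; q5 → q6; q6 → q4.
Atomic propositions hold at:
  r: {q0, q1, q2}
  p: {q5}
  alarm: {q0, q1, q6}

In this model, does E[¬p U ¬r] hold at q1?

No

Sat(¬p) = {q0, q1, q2, q3, q4, q6}
Sat(¬r) = {q3, q4, q5, q6}
E[¬p U ¬r]: least fixpoint, start Z0 = Sat(¬r) = {q3, q4, q5, q6}, add states in Sat(¬p) with some successor in Z. Z1 = {q2, q3, q4, q5, q6}; Z2 = {q0, q2, q3, q4, q5, q6}; fixed.
Sat(E[¬p U ¬r]) = {q0, q2, q3, q4, q5, q6}
q1 ∉ Sat(E[¬p U ¬r]) = {q0, q2, q3, q4, q5, q6}, so the formula does not hold at q1.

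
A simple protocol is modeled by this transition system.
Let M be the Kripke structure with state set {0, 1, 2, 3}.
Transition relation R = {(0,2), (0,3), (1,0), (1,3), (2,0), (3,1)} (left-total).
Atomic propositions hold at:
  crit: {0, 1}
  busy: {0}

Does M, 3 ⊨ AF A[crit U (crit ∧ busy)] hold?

No

Sat(crit ∧ busy) = {0}
A[crit U (crit ∧ busy)]: least fixpoint, start Z0 = Sat((crit ∧ busy)) = {0}, add states in Sat(crit) with every successor in Z. Already a fixed point.
Sat(A[crit U (crit ∧ busy)]) = {0}
AF A[crit U (crit ∧ busy)]: least fixpoint, start Z0 = {0}, add states with every successor in Z. Z1 = {0, 2}; fixed.
Sat(AF A[crit U (crit ∧ busy)]) = {0, 2}
3 ∉ Sat(AF A[crit U (crit ∧ busy)]) = {0, 2}, so the formula does not hold at 3.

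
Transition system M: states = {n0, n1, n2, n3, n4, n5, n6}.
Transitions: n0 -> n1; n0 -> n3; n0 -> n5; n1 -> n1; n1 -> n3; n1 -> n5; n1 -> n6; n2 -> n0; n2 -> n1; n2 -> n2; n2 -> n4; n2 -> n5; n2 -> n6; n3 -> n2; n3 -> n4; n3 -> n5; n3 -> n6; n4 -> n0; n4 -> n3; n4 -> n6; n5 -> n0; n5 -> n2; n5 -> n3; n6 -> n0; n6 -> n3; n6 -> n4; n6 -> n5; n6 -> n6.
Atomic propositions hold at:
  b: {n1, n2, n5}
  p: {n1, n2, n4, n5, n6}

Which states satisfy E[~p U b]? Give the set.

{n0, n1, n2, n3, n5}

Sat(~p) = {n0, n3}
E[~p U b]: least fixpoint, start Z0 = Sat(b) = {n1, n2, n5}, add states in Sat(~p) with some successor in Z. Z1 = {n0, n1, n2, n3, n5}; fixed.
Sat(E[~p U b]) = {n0, n1, n2, n3, n5}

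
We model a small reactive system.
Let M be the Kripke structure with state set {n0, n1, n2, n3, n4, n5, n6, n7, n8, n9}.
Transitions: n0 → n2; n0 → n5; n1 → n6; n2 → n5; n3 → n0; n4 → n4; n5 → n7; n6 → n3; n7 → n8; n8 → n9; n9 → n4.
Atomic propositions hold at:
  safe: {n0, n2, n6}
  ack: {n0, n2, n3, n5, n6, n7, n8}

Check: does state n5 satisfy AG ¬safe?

Yes

Sat(¬safe) = {n1, n3, n4, n5, n7, n8, n9}
AG ¬safe: greatest fixpoint, start Z0 = {n1, n3, n4, n5, n7, n8, n9}, keep only states in Sat with every successor in Z. Z1 = {n4, n5, n7, n8, n9}; fixed.
Sat(AG ¬safe) = {n4, n5, n7, n8, n9}
n5 ∈ Sat(AG ¬safe) = {n4, n5, n7, n8, n9}, so the formula holds at n5.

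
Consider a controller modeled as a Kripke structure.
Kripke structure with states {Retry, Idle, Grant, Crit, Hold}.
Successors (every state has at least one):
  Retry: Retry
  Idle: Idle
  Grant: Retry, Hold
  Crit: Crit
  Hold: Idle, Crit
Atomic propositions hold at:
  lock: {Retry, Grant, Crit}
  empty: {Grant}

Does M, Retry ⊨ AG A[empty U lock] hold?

A[empty U lock]: least fixpoint, start Z0 = Sat(lock) = {Retry, Grant, Crit}, add states in Sat(empty) with every successor in Z. Already a fixed point.
Sat(A[empty U lock]) = {Retry, Grant, Crit}
AG A[empty U lock]: greatest fixpoint, start Z0 = {Retry, Grant, Crit}, keep only states in Sat with every successor in Z. Z1 = {Retry, Crit}; fixed.
Sat(AG A[empty U lock]) = {Retry, Crit}
Retry ∈ Sat(AG A[empty U lock]) = {Retry, Crit}, so the formula holds at Retry.

Yes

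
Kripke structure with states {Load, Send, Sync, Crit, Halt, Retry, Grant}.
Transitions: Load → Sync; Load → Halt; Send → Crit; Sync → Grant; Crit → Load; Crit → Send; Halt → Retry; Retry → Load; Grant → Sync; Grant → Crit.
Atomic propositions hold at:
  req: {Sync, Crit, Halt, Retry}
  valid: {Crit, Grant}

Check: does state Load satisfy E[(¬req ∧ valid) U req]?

Sat(¬req) = {Load, Send, Grant}
Sat(¬req ∧ valid) = {Grant}
E[(¬req ∧ valid) U req]: least fixpoint, start Z0 = Sat(req) = {Sync, Crit, Halt, Retry}, add states in Sat(¬req ∧ valid) with some successor in Z. Z1 = {Sync, Crit, Halt, Retry, Grant}; fixed.
Sat(E[(¬req ∧ valid) U req]) = {Sync, Crit, Halt, Retry, Grant}
Load ∉ Sat(E[(¬req ∧ valid) U req]) = {Sync, Crit, Halt, Retry, Grant}, so the formula does not hold at Load.

No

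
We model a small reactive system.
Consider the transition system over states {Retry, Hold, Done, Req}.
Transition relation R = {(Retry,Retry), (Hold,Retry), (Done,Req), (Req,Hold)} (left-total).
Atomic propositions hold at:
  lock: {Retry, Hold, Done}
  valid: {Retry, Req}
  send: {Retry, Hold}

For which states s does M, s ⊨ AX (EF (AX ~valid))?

Sat(~valid) = {Hold, Done}
Sat(AX ~valid) = {s : every successor in {Hold, Done}} = {Req}
EF (AX ~valid): least fixpoint, start Z0 = {Req}, add states with some successor in Z. Z1 = {Done, Req}; fixed.
Sat(EF (AX ~valid)) = {Done, Req}
Sat(AX (EF (AX ~valid))) = {s : every successor in {Done, Req}} = {Done}

{Done}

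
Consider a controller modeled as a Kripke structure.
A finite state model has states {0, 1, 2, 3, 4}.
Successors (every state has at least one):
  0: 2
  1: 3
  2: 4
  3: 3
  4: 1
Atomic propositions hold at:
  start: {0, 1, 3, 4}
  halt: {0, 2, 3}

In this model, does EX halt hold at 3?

Yes

Sat(EX halt) = {s : some successor in {0, 2, 3}} = {0, 1, 3}
3 ∈ Sat(EX halt) = {0, 1, 3}, so the formula holds at 3.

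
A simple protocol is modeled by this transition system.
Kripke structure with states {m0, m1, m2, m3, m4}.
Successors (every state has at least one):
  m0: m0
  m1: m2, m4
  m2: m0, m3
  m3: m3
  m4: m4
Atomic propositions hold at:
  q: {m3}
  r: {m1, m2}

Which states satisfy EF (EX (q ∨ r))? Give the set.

{m1, m2, m3}

Sat(q ∨ r) = {m1, m2, m3}
Sat(EX (q ∨ r)) = {s : some successor in {m1, m2, m3}} = {m1, m2, m3}
EF (EX (q ∨ r)): least fixpoint, start Z0 = {m1, m2, m3}, add states with some successor in Z. Already a fixed point.
Sat(EF (EX (q ∨ r))) = {m1, m2, m3}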